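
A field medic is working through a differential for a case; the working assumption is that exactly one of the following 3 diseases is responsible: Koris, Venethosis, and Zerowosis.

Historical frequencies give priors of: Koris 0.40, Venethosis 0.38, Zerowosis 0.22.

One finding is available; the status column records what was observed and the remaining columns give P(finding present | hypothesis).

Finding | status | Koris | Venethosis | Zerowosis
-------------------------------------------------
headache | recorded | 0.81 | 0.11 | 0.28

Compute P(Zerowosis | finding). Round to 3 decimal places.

0.144

For each hypothesis, the unnormalized posterior weight is prior × likelihood:
  Koris: 0.40 × 0.81 = 0.324
  Venethosis: 0.38 × 0.11 = 0.0418
  Zerowosis: 0.22 × 0.28 = 0.0616
Normalizing constant Z = 0.324 + 0.0418 + 0.0616 = 0.4274.
P(Zerowosis | evidence) = 0.0616 / 0.4274 ≈ 0.144.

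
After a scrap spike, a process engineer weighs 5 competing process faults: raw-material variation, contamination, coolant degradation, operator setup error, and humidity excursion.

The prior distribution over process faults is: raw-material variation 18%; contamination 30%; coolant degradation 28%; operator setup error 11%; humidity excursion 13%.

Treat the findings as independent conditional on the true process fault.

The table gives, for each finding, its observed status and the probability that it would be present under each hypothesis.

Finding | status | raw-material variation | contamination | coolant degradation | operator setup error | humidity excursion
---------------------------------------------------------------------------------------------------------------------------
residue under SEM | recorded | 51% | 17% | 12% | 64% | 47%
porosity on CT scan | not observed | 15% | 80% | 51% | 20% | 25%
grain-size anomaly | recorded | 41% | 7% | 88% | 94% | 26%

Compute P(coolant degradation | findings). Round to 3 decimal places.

0.129

Multiply each prior by the joint likelihood of the evidence pattern (using 1 − P(present | H) for each absent finding):
  raw-material variation: 0.18 × 0.51 × (1 − 0.15) × 0.41 = 0.031992
  contamination: 0.30 × 0.17 × (1 − 0.80) × 0.07 = 0.000714
  coolant degradation: 0.28 × 0.12 × (1 − 0.51) × 0.88 = 0.014488
  operator setup error: 0.11 × 0.64 × (1 − 0.20) × 0.94 = 0.052941
  humidity excursion: 0.13 × 0.47 × (1 − 0.25) × 0.26 = 0.011915
Normalizing constant Z = 0.031992 + 0.000714 + 0.014488 + 0.052941 + 0.011915 = 0.11205.
P(coolant degradation | evidence) = 0.014488 / 0.11205 ≈ 0.129.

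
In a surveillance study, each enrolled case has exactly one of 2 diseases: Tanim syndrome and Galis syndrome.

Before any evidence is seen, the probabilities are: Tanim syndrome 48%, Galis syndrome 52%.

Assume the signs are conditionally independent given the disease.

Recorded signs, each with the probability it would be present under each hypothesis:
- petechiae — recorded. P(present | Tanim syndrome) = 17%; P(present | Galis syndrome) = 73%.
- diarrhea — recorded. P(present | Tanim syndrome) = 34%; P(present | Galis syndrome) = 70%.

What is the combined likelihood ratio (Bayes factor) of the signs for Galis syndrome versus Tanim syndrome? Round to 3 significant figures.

8.84

Take the product of per-sign likelihoods under each hypothesis, then divide.
  Galis syndrome: 0.73 × 0.70 = 0.511
  Tanim syndrome: 0.17 × 0.34 = 0.0578
Bayes factor = 0.511 / 0.0578 ≈ 8.84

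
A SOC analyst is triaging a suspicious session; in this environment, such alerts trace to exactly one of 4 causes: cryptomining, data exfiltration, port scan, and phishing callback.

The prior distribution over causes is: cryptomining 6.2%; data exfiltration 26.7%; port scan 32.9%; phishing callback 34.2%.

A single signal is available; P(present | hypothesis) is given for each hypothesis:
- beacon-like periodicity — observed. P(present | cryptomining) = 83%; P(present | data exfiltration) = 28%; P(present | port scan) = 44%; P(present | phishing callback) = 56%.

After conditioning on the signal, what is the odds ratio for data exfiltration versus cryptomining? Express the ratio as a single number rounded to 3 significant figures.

Posterior odds equal prior odds times the likelihood ratio; only the two competing hypotheses matter.
  data exfiltration: 0.267 × 0.28 = 0.07476
  cryptomining: 0.062 × 0.83 = 0.05146
Posterior odds = 0.07476 / 0.05146 ≈ 1.45.

1.45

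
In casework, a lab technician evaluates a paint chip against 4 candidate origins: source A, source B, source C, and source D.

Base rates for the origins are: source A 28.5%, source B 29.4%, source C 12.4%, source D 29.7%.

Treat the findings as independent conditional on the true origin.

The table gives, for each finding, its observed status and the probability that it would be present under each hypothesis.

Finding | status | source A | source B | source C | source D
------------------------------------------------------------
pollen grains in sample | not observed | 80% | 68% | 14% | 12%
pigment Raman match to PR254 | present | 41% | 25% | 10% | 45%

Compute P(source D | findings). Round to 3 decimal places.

0.671

By Bayes' rule with conditional independence, the unnormalized weight for each hypothesis is prior × ∏ likelihoods (using 1 − P(present | H) for each absent finding):
  source A: 0.285 × (1 − 0.80) × 0.41 = 0.02337
  source B: 0.294 × (1 − 0.68) × 0.25 = 0.02352
  source C: 0.124 × (1 − 0.14) × 0.10 = 0.010664
  source D: 0.297 × (1 − 0.12) × 0.45 = 0.11761
The unnormalized weights sum to 0.17517.
P(source D | evidence) = 0.11761 / 0.17517 ≈ 0.671.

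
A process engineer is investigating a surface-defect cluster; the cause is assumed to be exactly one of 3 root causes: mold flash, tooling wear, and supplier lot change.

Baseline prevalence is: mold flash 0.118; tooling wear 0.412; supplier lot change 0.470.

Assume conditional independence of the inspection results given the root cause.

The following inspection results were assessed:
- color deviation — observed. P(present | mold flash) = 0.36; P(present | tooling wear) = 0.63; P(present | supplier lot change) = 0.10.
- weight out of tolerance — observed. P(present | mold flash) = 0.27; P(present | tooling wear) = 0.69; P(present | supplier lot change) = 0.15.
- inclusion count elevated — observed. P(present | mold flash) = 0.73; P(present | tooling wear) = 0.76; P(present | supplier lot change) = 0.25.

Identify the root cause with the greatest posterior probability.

tooling wear

By Bayes' rule with conditional independence, the unnormalized weight for each hypothesis is prior × ∏ likelihoods:
  mold flash: 0.118 × 0.36 × 0.27 × 0.73 = 0.0083728
  tooling wear: 0.412 × 0.63 × 0.69 × 0.76 = 0.13611
  supplier lot change: 0.470 × 0.10 × 0.15 × 0.25 = 0.0017625
The unnormalized weights sum to 0.14625.
P(mold flash | evidence) ≈ 0.0083728 / 0.14625 ≈ 0.057
P(tooling wear | evidence) ≈ 0.13611 / 0.14625 ≈ 0.931
P(supplier lot change | evidence) ≈ 0.0017625 / 0.14625 ≈ 0.012
The largest is 0.931, so tooling wear is most probable.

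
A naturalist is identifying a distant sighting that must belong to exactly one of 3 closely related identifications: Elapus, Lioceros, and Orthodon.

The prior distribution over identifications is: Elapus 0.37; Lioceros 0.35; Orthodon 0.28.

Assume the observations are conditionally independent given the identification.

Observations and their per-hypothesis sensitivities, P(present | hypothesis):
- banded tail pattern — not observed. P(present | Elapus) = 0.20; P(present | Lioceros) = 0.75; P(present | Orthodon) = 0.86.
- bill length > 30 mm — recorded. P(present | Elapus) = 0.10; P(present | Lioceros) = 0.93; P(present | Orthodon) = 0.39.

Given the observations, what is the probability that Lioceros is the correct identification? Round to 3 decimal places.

By Bayes' rule with conditional independence, the unnormalized weight for each hypothesis is prior × ∏ likelihoods (using 1 − P(present | H) for each absent observation):
  Elapus: 0.37 × (1 − 0.20) × 0.10 = 0.0296
  Lioceros: 0.35 × (1 − 0.75) × 0.93 = 0.081375
  Orthodon: 0.28 × (1 − 0.86) × 0.39 = 0.015288
Marginal likelihood of the evidence = 0.12626.
P(Lioceros | evidence) = 0.081375 / 0.12626 ≈ 0.644.

0.644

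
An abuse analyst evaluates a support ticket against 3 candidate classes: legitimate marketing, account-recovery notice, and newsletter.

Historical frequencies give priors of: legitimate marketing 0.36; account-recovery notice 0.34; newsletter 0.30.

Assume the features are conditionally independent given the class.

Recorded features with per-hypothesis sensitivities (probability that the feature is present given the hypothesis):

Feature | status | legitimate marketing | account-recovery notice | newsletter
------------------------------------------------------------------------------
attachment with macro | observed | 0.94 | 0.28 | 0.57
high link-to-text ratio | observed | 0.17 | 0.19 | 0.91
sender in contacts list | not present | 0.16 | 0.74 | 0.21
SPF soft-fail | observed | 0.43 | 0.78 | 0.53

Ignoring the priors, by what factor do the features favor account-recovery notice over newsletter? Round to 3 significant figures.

0.0497

The Bayes factor is the ratio of the joint likelihoods of the feature pattern under the two hypotheses (using 1 − P(present | H) for each absent feature).
  account-recovery notice: 0.28 × 0.19 × (1 − 0.74) × 0.78 = 0.010789
  newsletter: 0.57 × 0.91 × (1 − 0.21) × 0.53 = 0.21718
Bayes factor = 0.010789 / 0.21718 ≈ 0.0497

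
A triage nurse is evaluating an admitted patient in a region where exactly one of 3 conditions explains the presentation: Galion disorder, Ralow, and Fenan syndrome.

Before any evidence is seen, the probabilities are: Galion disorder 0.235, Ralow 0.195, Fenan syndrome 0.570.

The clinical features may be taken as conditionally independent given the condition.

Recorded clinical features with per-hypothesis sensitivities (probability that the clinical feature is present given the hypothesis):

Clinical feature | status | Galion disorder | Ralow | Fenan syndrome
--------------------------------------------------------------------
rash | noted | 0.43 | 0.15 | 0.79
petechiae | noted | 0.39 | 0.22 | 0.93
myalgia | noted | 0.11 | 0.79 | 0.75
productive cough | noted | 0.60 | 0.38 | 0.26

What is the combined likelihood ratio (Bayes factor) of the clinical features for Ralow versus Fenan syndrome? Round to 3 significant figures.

0.0691

The Bayes factor is the ratio of the joint likelihoods of the clinical feature pattern under the two hypotheses.
  Ralow: 0.15 × 0.22 × 0.79 × 0.38 = 0.0099066
  Fenan syndrome: 0.79 × 0.93 × 0.75 × 0.26 = 0.14327
Bayes factor = 0.0099066 / 0.14327 ≈ 0.0691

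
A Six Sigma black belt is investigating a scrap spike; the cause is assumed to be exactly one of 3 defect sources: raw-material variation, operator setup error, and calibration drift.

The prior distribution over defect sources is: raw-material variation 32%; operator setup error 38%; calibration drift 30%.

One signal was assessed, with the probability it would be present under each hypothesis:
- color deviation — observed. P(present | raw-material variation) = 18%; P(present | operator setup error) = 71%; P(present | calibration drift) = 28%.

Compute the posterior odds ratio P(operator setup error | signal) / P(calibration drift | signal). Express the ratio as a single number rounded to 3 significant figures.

Posterior odds equal prior odds times the likelihood ratio; only the two competing hypotheses matter.
  operator setup error: 0.38 × 0.71 = 0.2698
  calibration drift: 0.30 × 0.28 = 0.084
Posterior odds = 0.2698 / 0.084 ≈ 3.21.

3.21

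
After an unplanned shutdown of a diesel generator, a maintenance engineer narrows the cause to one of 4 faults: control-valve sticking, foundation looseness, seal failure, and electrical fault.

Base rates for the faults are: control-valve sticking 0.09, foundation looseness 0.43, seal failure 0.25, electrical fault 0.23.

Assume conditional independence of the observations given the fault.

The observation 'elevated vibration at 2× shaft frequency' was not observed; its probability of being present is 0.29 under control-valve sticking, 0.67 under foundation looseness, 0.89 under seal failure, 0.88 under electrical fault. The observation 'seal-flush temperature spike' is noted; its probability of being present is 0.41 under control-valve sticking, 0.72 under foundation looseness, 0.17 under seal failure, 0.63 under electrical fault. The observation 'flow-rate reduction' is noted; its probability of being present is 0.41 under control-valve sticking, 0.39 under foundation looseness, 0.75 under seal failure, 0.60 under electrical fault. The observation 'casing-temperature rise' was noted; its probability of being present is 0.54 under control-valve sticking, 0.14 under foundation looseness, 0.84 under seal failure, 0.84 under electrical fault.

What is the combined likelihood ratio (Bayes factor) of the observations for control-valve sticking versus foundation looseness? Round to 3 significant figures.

Joint likelihood of the evidence pattern under each hypothesis (using 1 − P(present | H) for each absent observation):
  control-valve sticking: (1 − 0.29) × 0.41 × 0.41 × 0.54 = 0.06445
  foundation looseness: (1 − 0.67) × 0.72 × 0.39 × 0.14 = 0.012973
Bayes factor = 0.06445 / 0.012973 ≈ 4.97

4.97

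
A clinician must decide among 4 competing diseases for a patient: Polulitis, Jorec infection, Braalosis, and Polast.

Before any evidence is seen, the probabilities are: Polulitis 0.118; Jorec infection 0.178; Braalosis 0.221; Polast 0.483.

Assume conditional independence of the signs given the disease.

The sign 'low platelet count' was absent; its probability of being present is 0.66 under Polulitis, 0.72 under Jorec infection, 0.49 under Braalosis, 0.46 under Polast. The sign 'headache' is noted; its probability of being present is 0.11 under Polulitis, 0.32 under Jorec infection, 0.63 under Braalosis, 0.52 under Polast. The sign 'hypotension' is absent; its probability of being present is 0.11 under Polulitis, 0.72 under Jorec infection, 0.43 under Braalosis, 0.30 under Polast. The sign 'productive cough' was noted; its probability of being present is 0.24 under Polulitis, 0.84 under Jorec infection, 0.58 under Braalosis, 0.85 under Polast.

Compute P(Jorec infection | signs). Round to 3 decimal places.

0.034

Multiply each prior by the joint likelihood of the sign pattern (using 1 − P(present | H) for each absent sign):
  Polulitis: 0.118 × (1 − 0.66) × 0.11 × (1 − 0.11) × 0.24 = 0.00094266
  Jorec infection: 0.178 × (1 − 0.72) × 0.32 × (1 − 0.72) × 0.84 = 0.0037512
  Braalosis: 0.221 × (1 − 0.49) × 0.63 × (1 − 0.43) × 0.58 = 0.023475
  Polast: 0.483 × (1 − 0.46) × 0.52 × (1 − 0.30) × 0.85 = 0.080698
Marginal likelihood of the evidence = 0.10887.
P(Jorec infection | evidence) = 0.0037512 / 0.10887 ≈ 0.034.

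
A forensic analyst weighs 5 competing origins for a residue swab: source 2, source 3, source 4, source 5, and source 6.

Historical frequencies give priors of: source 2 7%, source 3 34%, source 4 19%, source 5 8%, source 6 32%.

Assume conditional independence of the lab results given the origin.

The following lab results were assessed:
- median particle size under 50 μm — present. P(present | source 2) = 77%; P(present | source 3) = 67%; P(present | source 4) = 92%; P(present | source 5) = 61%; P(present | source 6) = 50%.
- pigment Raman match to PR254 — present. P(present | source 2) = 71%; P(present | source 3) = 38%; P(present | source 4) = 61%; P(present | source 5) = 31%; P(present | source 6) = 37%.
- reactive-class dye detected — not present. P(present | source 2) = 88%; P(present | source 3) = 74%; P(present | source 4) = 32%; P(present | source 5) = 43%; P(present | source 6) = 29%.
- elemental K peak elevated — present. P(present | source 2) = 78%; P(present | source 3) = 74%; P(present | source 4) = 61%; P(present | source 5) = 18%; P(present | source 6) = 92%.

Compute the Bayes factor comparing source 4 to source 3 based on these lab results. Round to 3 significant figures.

4.75

Take the product of per-lab result likelihoods under each hypothesis (using 1 − P(present | H) for each absent lab result), then divide.
  source 4: 0.92 × 0.61 × (1 − 0.32) × 0.61 = 0.23279
  source 3: 0.67 × 0.38 × (1 − 0.74) × 0.74 = 0.048985
Bayes factor = 0.23279 / 0.048985 ≈ 4.75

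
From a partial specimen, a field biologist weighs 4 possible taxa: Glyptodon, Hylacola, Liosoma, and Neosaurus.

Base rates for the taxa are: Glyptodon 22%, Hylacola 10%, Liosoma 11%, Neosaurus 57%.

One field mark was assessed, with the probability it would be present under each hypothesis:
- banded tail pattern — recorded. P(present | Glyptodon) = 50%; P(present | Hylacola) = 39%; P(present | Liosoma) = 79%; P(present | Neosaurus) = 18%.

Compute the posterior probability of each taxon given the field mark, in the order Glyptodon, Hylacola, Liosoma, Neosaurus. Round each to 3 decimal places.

By Bayes' rule, the unnormalized weight for each hypothesis is prior × likelihood:
  Glyptodon: 0.22 × 0.50 = 0.11
  Hylacola: 0.10 × 0.39 = 0.039
  Liosoma: 0.11 × 0.79 = 0.0869
  Neosaurus: 0.57 × 0.18 = 0.1026
The unnormalized weights sum to 0.3385.
P(Glyptodon | evidence) = 0.11 / 0.3385 ≈ 0.325
P(Hylacola | evidence) = 0.039 / 0.3385 ≈ 0.115
P(Liosoma | evidence) = 0.0869 / 0.3385 ≈ 0.257
P(Neosaurus | evidence) = 0.1026 / 0.3385 ≈ 0.303

0.325, 0.115, 0.257, 0.303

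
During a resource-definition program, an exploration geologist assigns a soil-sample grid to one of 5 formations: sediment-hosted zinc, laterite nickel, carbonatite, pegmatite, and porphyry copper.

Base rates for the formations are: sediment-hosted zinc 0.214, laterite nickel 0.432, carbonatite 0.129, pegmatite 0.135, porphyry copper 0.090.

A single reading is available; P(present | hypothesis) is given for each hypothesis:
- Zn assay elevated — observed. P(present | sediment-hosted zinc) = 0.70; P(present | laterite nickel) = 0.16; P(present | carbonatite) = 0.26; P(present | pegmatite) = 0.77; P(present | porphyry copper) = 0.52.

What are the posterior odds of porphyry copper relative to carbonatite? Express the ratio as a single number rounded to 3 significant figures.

1.40

Unnormalized posterior weight (prior times the reading likelihood) for each of the two hypotheses:
  porphyry copper: 0.090 × 0.52 = 0.0468
  carbonatite: 0.129 × 0.26 = 0.03354
Odds(porphyry copper : carbonatite) = 0.0468 / 0.03354 ≈ 1.40.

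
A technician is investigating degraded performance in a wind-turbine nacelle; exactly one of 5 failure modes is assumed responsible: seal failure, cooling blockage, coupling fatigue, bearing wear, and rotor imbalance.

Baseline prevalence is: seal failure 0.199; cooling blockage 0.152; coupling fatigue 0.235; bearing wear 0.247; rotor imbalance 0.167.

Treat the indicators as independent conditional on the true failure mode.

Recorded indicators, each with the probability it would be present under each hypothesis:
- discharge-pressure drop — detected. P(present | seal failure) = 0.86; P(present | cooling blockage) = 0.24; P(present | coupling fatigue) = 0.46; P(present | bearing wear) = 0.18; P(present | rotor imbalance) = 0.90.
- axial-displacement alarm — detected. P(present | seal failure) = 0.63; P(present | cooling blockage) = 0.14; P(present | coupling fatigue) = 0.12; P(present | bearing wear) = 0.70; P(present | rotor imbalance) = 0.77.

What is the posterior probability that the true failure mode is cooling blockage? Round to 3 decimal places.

By Bayes' rule with conditional independence, the unnormalized weight for each hypothesis is prior × ∏ likelihoods:
  seal failure: 0.199 × 0.86 × 0.63 = 0.10782
  cooling blockage: 0.152 × 0.24 × 0.14 = 0.0051072
  coupling fatigue: 0.235 × 0.46 × 0.12 = 0.012972
  bearing wear: 0.247 × 0.18 × 0.70 = 0.031122
  rotor imbalance: 0.167 × 0.90 × 0.77 = 0.11573
The unnormalized weights sum to 0.27275.
P(cooling blockage | evidence) = 0.0051072 / 0.27275 ≈ 0.019.

0.019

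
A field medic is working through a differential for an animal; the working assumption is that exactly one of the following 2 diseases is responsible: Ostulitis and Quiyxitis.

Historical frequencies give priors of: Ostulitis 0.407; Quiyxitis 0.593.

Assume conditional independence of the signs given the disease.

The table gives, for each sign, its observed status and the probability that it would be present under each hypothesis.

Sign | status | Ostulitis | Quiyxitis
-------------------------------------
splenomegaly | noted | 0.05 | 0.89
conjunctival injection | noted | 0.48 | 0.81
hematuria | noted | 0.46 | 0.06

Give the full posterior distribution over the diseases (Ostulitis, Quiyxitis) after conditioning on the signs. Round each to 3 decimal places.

0.149, 0.851

Multiply each prior by the joint likelihood of the sign pattern:
  Ostulitis: 0.407 × 0.05 × 0.48 × 0.46 = 0.0044933
  Quiyxitis: 0.593 × 0.89 × 0.81 × 0.06 = 0.02565
The unnormalized weights sum to 0.030143.
P(Ostulitis | evidence) = 0.0044933 / 0.030143 ≈ 0.149
P(Quiyxitis | evidence) = 0.02565 / 0.030143 ≈ 0.851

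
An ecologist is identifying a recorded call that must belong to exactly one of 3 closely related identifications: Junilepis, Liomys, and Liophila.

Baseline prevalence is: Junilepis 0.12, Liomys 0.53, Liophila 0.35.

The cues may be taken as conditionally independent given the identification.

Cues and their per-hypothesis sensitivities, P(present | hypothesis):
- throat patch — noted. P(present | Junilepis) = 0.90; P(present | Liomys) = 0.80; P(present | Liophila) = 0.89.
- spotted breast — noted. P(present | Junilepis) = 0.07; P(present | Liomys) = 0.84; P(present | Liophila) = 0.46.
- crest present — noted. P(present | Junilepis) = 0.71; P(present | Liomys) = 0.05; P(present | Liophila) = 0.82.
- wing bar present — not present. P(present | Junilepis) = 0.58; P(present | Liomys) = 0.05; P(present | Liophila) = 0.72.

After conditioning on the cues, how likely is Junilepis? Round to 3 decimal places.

For each hypothesis, the unnormalized posterior weight is prior × product of the cue likelihoods (using 1 − P(present | H) for each absent cue):
  Junilepis: 0.12 × 0.90 × 0.07 × 0.71 × (1 − 0.58) = 0.0022544
  Liomys: 0.53 × 0.80 × 0.84 × 0.05 × (1 − 0.05) = 0.016918
  Liophila: 0.35 × 0.89 × 0.46 × 0.82 × (1 − 0.72) = 0.032899
The unnormalized weights sum to 0.052071.
P(Junilepis | evidence) = 0.0022544 / 0.052071 ≈ 0.043.

0.043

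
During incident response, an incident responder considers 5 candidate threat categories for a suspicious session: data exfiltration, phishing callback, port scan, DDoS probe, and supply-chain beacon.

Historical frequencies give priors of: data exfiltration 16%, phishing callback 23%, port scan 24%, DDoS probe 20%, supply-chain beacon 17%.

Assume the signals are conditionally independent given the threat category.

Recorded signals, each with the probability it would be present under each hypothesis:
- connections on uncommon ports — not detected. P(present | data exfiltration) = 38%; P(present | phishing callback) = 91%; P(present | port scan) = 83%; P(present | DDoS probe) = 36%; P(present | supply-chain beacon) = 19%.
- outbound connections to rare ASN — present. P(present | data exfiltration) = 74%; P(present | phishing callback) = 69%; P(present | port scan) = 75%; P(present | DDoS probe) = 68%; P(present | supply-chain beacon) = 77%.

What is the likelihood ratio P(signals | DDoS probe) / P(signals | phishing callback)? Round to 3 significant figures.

7.01

Joint likelihood of the signal pattern under each hypothesis (using 1 − P(present | H) for each absent signal):
  DDoS probe: (1 − 0.36) × 0.68 = 0.4352
  phishing callback: (1 − 0.91) × 0.69 = 0.0621
Bayes factor = 0.4352 / 0.0621 ≈ 7.01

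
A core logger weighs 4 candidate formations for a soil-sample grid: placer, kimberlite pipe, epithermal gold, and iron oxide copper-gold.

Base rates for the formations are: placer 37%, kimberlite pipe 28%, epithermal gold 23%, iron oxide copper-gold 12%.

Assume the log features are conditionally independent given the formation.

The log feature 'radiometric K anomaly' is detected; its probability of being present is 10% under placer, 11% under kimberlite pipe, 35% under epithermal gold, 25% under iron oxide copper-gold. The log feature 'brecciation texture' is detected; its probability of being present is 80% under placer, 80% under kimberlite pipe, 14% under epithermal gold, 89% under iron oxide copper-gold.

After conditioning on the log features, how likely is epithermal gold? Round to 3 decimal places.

For each hypothesis, the unnormalized posterior weight is prior × product of the log feature likelihoods:
  placer: 0.37 × 0.10 × 0.80 = 0.0296
  kimberlite pipe: 0.28 × 0.11 × 0.80 = 0.02464
  epithermal gold: 0.23 × 0.35 × 0.14 = 0.01127
  iron oxide copper-gold: 0.12 × 0.25 × 0.89 = 0.0267
Normalizing constant Z = 0.0296 + 0.02464 + 0.01127 + 0.0267 = 0.09221.
P(epithermal gold | evidence) = 0.01127 / 0.09221 ≈ 0.122.

0.122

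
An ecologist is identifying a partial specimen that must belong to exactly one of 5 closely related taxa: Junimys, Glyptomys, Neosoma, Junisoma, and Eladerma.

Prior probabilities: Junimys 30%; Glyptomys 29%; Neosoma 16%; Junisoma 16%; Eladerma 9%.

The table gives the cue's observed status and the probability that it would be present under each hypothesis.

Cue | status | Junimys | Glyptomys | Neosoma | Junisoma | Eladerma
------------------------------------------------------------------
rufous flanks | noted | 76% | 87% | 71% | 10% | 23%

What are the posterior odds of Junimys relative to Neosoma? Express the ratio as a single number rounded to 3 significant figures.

2.01

Unnormalized posterior weight (prior times the cue likelihood) for each of the two hypotheses:
  Junimys: 0.30 × 0.76 = 0.228
  Neosoma: 0.16 × 0.71 = 0.1136
Posterior odds = 0.228 / 0.1136 ≈ 2.01.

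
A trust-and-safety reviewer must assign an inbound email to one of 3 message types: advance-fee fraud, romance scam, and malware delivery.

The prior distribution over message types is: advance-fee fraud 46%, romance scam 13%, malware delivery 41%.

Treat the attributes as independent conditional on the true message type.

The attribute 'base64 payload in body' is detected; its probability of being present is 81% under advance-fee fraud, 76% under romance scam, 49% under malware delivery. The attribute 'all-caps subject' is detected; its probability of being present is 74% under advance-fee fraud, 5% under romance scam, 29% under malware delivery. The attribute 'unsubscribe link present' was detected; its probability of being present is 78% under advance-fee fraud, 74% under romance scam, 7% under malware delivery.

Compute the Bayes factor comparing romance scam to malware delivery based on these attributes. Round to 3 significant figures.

Take the product of per-attribute likelihoods under each hypothesis, then divide.
  romance scam: 0.76 × 0.05 × 0.74 = 0.02812
  malware delivery: 0.49 × 0.29 × 0.07 = 0.009947
Bayes factor = 0.02812 / 0.009947 ≈ 2.83

2.83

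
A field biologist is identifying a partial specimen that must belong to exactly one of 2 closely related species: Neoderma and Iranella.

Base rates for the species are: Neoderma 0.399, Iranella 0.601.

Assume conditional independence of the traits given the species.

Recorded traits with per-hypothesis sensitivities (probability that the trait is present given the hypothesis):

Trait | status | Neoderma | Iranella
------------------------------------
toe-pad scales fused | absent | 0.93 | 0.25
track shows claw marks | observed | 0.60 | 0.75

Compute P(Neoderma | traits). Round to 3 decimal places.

For each hypothesis, the unnormalized posterior weight is prior × product of the trait likelihoods (using 1 − P(present | H) for each absent trait):
  Neoderma: 0.399 × (1 − 0.93) × 0.60 = 0.016758
  Iranella: 0.601 × (1 − 0.25) × 0.75 = 0.33806
The unnormalized weights sum to 0.35482.
P(Neoderma | evidence) = 0.016758 / 0.35482 ≈ 0.047.

0.047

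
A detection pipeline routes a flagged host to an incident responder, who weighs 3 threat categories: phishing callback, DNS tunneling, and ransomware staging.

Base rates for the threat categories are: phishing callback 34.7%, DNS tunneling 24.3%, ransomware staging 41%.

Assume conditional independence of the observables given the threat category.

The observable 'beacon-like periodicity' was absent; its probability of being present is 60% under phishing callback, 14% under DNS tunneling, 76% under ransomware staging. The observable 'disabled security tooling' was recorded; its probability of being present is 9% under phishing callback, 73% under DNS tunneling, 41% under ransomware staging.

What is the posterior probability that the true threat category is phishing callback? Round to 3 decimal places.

0.061

Multiply each prior by the joint likelihood of the observable pattern (using 1 − P(present | H) for each absent observable):
  phishing callback: 0.347 × (1 − 0.60) × 0.09 = 0.012492
  DNS tunneling: 0.243 × (1 − 0.14) × 0.73 = 0.15256
  ransomware staging: 0.410 × (1 − 0.76) × 0.41 = 0.040344
The unnormalized weights sum to 0.20539.
P(phishing callback | evidence) = 0.012492 / 0.20539 ≈ 0.061.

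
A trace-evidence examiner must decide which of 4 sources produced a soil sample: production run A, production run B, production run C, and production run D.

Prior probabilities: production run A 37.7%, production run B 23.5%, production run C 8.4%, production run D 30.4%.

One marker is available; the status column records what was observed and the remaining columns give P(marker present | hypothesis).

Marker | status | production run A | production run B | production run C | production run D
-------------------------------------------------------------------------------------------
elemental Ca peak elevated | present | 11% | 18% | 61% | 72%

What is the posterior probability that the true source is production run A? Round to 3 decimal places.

0.117

For each hypothesis, the unnormalized posterior weight is prior × likelihood:
  production run A: 0.377 × 0.11 = 0.04147
  production run B: 0.235 × 0.18 = 0.0423
  production run C: 0.084 × 0.61 = 0.05124
  production run D: 0.304 × 0.72 = 0.21888
Marginal likelihood of the evidence = 0.35389.
P(production run A | evidence) = 0.04147 / 0.35389 ≈ 0.117.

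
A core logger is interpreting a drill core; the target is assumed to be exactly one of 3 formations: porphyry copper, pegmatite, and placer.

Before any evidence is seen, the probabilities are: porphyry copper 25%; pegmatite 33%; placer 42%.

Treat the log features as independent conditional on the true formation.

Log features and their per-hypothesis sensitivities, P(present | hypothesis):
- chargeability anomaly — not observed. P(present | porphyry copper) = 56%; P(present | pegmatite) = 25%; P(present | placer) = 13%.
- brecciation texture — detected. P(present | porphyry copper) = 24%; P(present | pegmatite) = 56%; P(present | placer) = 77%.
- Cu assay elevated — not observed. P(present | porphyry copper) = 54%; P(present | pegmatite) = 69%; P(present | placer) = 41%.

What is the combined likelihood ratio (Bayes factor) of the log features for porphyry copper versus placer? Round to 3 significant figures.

0.123

Joint likelihood of the log feature pattern under each hypothesis (using 1 − P(present | H) for each absent log feature):
  porphyry copper: (1 − 0.56) × 0.24 × (1 − 0.54) = 0.048576
  placer: (1 − 0.13) × 0.77 × (1 − 0.41) = 0.39524
Bayes factor = 0.048576 / 0.39524 ≈ 0.123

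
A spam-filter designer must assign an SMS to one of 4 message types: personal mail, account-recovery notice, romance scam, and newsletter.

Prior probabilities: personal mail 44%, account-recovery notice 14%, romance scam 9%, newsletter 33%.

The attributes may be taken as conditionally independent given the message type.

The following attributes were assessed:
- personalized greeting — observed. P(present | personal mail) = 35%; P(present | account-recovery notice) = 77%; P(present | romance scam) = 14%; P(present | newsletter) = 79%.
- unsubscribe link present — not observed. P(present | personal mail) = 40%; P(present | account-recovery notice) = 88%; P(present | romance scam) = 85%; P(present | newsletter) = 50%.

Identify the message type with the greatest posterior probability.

By Bayes' rule with conditional independence, the unnormalized weight for each hypothesis is prior × ∏ likelihoods (using 1 − P(present | H) for each absent attribute):
  personal mail: 0.44 × 0.35 × (1 − 0.40) = 0.0924
  account-recovery notice: 0.14 × 0.77 × (1 − 0.88) = 0.012936
  romance scam: 0.09 × 0.14 × (1 − 0.85) = 0.00189
  newsletter: 0.33 × 0.79 × (1 − 0.50) = 0.13035
The unnormalized weights sum to 0.23758.
P(personal mail | evidence) ≈ 0.0924 / 0.23758 ≈ 0.389
P(account-recovery notice | evidence) ≈ 0.012936 / 0.23758 ≈ 0.054
P(romance scam | evidence) ≈ 0.00189 / 0.23758 ≈ 0.008
P(newsletter | evidence) ≈ 0.13035 / 0.23758 ≈ 0.549
The largest is 0.549, so newsletter is most probable.

newsletter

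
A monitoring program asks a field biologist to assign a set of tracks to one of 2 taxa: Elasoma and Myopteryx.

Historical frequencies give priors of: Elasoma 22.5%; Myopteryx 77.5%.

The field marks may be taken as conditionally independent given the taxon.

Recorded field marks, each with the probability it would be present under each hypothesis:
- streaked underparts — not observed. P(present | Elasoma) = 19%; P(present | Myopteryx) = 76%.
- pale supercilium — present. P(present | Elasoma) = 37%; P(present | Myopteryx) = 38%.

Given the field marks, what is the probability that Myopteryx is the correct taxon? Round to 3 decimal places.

For each hypothesis, the unnormalized posterior weight is prior × product of the field mark likelihoods (using 1 − P(present | H) for each absent field mark):
  Elasoma: 0.225 × (1 − 0.19) × 0.37 = 0.067433
  Myopteryx: 0.775 × (1 − 0.76) × 0.38 = 0.07068
Marginal likelihood of the evidence = 0.13811.
P(Myopteryx | evidence) = 0.07068 / 0.13811 ≈ 0.512.

0.512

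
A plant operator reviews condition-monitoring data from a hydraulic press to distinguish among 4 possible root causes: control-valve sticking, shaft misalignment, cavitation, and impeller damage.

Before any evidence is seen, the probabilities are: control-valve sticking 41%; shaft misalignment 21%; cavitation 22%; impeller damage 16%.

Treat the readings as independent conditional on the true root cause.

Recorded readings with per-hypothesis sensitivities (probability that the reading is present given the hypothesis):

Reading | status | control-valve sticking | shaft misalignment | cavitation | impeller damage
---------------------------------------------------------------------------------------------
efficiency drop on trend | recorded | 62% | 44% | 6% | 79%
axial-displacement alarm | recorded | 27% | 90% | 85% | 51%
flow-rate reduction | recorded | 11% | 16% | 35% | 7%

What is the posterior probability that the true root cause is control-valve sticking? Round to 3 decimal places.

0.258

By Bayes' rule with conditional independence, the unnormalized weight for each hypothesis is prior × ∏ likelihoods:
  control-valve sticking: 0.41 × 0.62 × 0.27 × 0.11 = 0.0075497
  shaft misalignment: 0.21 × 0.44 × 0.90 × 0.16 = 0.013306
  cavitation: 0.22 × 0.06 × 0.85 × 0.35 = 0.003927
  impeller damage: 0.16 × 0.79 × 0.51 × 0.07 = 0.0045125
The unnormalized weights sum to 0.029295.
P(control-valve sticking | evidence) = 0.0075497 / 0.029295 ≈ 0.258.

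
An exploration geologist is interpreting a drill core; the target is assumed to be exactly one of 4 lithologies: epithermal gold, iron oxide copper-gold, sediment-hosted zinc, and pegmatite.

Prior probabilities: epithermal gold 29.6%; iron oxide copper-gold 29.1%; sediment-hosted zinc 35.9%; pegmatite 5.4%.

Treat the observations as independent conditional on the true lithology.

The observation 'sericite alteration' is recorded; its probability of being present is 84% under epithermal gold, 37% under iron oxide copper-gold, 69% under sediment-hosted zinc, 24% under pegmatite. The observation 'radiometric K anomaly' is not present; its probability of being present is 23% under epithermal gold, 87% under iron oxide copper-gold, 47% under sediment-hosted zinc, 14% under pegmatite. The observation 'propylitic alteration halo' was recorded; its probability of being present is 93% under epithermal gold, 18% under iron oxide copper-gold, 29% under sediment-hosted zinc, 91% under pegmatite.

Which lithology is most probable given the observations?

For each hypothesis, the unnormalized posterior weight is prior × product of the observation likelihoods (using 1 − P(present | H) for each absent observation):
  epithermal gold: 0.296 × 0.84 × (1 − 0.23) × 0.93 = 0.17805
  iron oxide copper-gold: 0.291 × 0.37 × (1 − 0.87) × 0.18 = 0.0025195
  sediment-hosted zinc: 0.359 × 0.69 × (1 − 0.47) × 0.29 = 0.038073
  pegmatite: 0.054 × 0.24 × (1 − 0.14) × 0.91 = 0.010142
Marginal likelihood of the evidence = 0.22879.
P(epithermal gold | evidence) ≈ 0.17805 / 0.22879 ≈ 0.778
P(iron oxide copper-gold | evidence) ≈ 0.0025195 / 0.22879 ≈ 0.011
P(sediment-hosted zinc | evidence) ≈ 0.038073 / 0.22879 ≈ 0.166
P(pegmatite | evidence) ≈ 0.010142 / 0.22879 ≈ 0.044
The largest is 0.778, so epithermal gold is most probable.

epithermal gold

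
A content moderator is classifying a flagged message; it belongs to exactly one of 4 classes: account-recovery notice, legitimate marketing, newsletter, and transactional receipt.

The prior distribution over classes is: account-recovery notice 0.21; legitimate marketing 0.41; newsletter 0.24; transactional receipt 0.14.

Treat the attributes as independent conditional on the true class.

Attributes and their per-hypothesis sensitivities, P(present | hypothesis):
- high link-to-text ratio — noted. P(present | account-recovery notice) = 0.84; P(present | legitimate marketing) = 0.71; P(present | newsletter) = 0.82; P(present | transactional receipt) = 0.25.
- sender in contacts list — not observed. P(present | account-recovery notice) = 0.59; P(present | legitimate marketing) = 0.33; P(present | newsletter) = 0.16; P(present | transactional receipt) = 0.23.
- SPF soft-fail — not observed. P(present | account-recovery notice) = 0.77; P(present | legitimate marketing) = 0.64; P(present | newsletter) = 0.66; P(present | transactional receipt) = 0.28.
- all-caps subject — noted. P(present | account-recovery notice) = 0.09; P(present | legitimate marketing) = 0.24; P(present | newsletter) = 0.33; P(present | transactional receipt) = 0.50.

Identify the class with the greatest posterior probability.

For each hypothesis, the unnormalized posterior weight is prior × product of the attribute likelihoods (using 1 − P(present | H) for each absent attribute):
  account-recovery notice: 0.21 × 0.84 × (1 − 0.59) × (1 − 0.77) × 0.09 = 0.0014971
  legitimate marketing: 0.41 × 0.71 × (1 − 0.33) × (1 − 0.64) × 0.24 = 0.016851
  newsletter: 0.24 × 0.82 × (1 − 0.16) × (1 − 0.66) × 0.33 = 0.018548
  transactional receipt: 0.14 × 0.25 × (1 − 0.23) × (1 − 0.28) × 0.50 = 0.009702
Normalizing constant Z = 0.0014971 + 0.016851 + 0.018548 + 0.009702 = 0.046598.
P(account-recovery notice | evidence) ≈ 0.0014971 / 0.046598 ≈ 0.032
P(legitimate marketing | evidence) ≈ 0.016851 / 0.046598 ≈ 0.362
P(newsletter | evidence) ≈ 0.018548 / 0.046598 ≈ 0.398
P(transactional receipt | evidence) ≈ 0.009702 / 0.046598 ≈ 0.208
The largest is 0.398, so newsletter is most probable.

newsletter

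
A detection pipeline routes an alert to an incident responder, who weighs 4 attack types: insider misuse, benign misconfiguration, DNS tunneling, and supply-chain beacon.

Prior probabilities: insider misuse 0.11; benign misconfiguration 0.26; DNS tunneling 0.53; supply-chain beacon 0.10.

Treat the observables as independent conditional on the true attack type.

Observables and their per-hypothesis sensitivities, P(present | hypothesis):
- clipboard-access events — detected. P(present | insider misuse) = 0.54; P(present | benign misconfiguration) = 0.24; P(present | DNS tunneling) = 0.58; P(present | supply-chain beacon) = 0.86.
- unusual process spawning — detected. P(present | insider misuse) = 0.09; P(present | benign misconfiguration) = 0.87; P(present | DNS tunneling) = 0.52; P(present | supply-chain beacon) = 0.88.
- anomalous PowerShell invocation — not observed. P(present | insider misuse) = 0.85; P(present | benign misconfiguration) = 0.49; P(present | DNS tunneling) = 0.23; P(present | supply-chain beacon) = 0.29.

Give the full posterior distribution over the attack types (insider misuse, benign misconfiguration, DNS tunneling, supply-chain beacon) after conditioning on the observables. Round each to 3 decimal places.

0.004, 0.135, 0.600, 0.262

By Bayes' rule with conditional independence, the unnormalized weight for each hypothesis is prior × ∏ likelihoods (using 1 − P(present | H) for each absent observable):
  insider misuse: 0.11 × 0.54 × 0.09 × (1 − 0.85) = 0.0008019
  benign misconfiguration: 0.26 × 0.24 × 0.87 × (1 − 0.49) = 0.027687
  DNS tunneling: 0.53 × 0.58 × 0.52 × (1 − 0.23) = 0.12308
  supply-chain beacon: 0.10 × 0.86 × 0.88 × (1 − 0.29) = 0.053733
Marginal likelihood of the evidence = 0.2053.
P(insider misuse | evidence) = 0.0008019 / 0.2053 ≈ 0.004
P(benign misconfiguration | evidence) = 0.027687 / 0.2053 ≈ 0.135
P(DNS tunneling | evidence) = 0.12308 / 0.2053 ≈ 0.600
P(supply-chain beacon | evidence) = 0.053733 / 0.2053 ≈ 0.262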